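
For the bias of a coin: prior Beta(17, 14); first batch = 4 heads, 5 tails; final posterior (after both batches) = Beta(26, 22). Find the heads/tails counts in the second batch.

5 heads and 3 tails

Sequential conjugate updates are equivalent to a single update on the pooled data, so total successes = posterior α − prior α and total failures = posterior β − prior β.
Total across both batches: 26−17=9 heads, 22−14=8 tails.
Subtract the first batch: 9−4=5 heads and 8−5=3 tails.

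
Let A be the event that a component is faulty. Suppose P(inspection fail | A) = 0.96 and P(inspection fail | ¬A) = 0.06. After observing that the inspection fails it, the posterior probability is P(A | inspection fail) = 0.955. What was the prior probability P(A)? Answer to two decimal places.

Bayes' rule in odds form gives O(A|E) = O(A)·[P(E|A)/P(E|¬A)], hence O(A) = O(A|E)/LR.
Posterior odds = 0.955/(1−0.955) = 21.2222. LR = 0.96/0.06 = 16.0000.
Prior odds = 21.2222/16.0000 = 1.3264, so P(A) = 1.3264/(1+1.3264) ≈ 0.57.

P(A) = 0.57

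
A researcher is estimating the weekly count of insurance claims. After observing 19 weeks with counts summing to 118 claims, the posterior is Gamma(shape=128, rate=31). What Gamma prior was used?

A Gamma(α, β) prior (rate parametrization) on a Poisson rate with n observations summing to S gives posterior Gamma(α+S, β+n).
So α = 128 − 118 = 10 and β = 31 − 19 = 12.

Gamma(shape=10, rate=12)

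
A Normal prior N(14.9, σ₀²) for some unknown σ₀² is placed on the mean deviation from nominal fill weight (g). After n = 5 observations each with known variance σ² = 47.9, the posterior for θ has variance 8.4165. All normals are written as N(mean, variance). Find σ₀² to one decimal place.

For the Normal–Normal model with known σ², precisions add: τ_n = τ₀ + n/σ².
So 1/σ₀² = 1/8.4165 − 5/47.9 = 0.118814 − 0.104384 = 0.014430.
Hence σ₀² = 1/0.014430 ≈ 69.3.

σ₀² = 69.3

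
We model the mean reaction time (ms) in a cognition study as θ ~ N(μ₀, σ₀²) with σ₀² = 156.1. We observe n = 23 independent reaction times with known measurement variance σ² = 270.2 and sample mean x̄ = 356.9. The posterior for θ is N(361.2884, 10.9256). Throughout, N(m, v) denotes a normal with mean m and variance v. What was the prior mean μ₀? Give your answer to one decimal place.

μ₀ = 419.6

The posterior mean is a precision-weighted average: μ_n = (τ₀μ₀ + τ_data·x̄)/(τ₀+τ_data), with τ₀=1/σ₀² and τ_data=n/σ².
Here τ₀ = 1/156.1 = 0.006406 and τ_data = 23/270.2 = 0.085122, so τ_n = 0.091528.
Rearranging for μ₀: μ₀ = (μ_n·τ_n − τ_data·x̄)/τ₀ = (361.2884·0.091528 − 0.085122·356.9) / 0.006406 = 2.687963/0.006406 ≈ 419.6.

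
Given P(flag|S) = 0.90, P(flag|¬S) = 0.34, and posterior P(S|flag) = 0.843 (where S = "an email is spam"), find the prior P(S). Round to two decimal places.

P(S) = 0.67

In odds form, posterior odds = prior odds × likelihood ratio, so prior odds = posterior odds ÷ LR.
Posterior odds = 0.843/(1−0.843) = 5.3694. LR = 0.90/0.34 = 2.6471.
Prior odds = 5.3694/2.6471 = 2.0284, so P(S) = 2.0284/(1+2.0284) ≈ 0.67.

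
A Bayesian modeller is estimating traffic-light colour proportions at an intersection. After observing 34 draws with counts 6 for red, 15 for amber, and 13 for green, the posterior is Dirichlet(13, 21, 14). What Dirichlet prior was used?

For a Dirichlet(α) prior with multinomial counts c, the posterior is Dirichlet(α + c) componentwise.
Subtract each count from the matching posterior parameter: 13−6=7, 21−15=6, 14−13=1.

Dirichlet(7, 6, 1)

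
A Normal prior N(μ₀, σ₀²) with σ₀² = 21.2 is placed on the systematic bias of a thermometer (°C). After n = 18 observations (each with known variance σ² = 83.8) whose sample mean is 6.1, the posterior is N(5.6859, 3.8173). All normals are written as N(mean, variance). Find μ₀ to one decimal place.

With known observation variance, the Normal–Normal posterior has precision τ_n = τ₀ + n/σ² and mean μ_n = (τ₀μ₀ + (n/σ²)x̄)/τ_n.
Here τ₀ = 1/21.2 = 0.047170 and τ_data = 18/83.8 = 0.214797, so τ_n = 0.261967.
Rearranging for μ₀: μ₀ = (μ_n·τ_n − τ_data·x̄)/τ₀ = (5.6859·0.261967 − 0.214797·6.1) / 0.047170 = 0.179256/0.047170 ≈ 3.8.

μ₀ = 3.8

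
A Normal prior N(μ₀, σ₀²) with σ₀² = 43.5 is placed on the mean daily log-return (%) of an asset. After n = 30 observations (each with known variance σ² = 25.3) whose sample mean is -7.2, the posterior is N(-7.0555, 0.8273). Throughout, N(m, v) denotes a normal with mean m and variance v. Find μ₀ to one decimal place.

μ₀ = 0.4

The posterior mean is a precision-weighted average: μ_n = (τ₀μ₀ + τ_data·x̄)/(τ₀+τ_data), with τ₀=1/σ₀² and τ_data=n/σ².
Here τ₀ = 1/43.5 = 0.022989 and τ_data = 30/25.3 = 1.185771, so τ_n = 1.208760.
Rearranging for μ₀: μ₀ = (μ_n·τ_n − τ_data·x̄)/τ₀ = (-7.0555·1.208760 − 1.185771·-7.2) / 0.022989 = 0.009145/0.022989 ≈ 0.4.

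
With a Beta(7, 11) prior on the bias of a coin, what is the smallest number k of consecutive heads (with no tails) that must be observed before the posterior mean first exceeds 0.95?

After k heads and 0 tails the posterior is Beta(7+k, 11), with mean (7+k)/(7+11+k).
Set (7+k)/(18+k) > 0.95 and solve: k > (0.95·18 − 7)/(1 − 0.95) = 202.000.
The smallest integer exceeding 202.000 is 203, and checking k=203: (210)/(221) = 0.9502 > 0.95.

k = 203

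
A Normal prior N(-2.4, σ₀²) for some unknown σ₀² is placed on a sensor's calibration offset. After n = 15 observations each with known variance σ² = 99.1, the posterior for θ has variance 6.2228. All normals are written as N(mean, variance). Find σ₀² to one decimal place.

Posterior precision equals prior precision plus data precision: 1/σ_n² = 1/σ₀² + n/σ².
So 1/σ₀² = 1/6.2228 − 15/99.1 = 0.160699 − 0.151362 = 0.009337.
Hence σ₀² = 1/0.009337 ≈ 107.1.

σ₀² = 107.1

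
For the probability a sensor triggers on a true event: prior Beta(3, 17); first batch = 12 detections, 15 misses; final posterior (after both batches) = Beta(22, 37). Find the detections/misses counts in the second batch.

7 detections and 5 misses

Sequential conjugate updates are equivalent to a single update on the pooled data, so total successes = posterior α − prior α and total failures = posterior β − prior β.
Total across both batches: 22−3=19 detections, 37−17=20 misses.
Subtract the first batch: 19−12=7 detections and 20−15=5 misses.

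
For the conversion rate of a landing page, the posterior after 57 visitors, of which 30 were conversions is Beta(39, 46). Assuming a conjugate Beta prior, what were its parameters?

Beta(9, 19)

Beta is conjugate to the binomial likelihood: posterior = Beta(α+s, β+f).
So α = 39 − 30 = 9 and β = 46 − 27 = 19.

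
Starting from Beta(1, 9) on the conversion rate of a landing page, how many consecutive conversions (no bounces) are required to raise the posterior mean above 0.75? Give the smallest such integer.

k = 27

After k conversions and 0 bounces the posterior is Beta(1+k, 9), with mean (1+k)/(1+9+k).
Set (1+k)/(10+k) > 0.75 and solve: k > (0.75·10 − 1)/(1 − 0.75) = 26.000.
The smallest integer exceeding 26.000 is 27.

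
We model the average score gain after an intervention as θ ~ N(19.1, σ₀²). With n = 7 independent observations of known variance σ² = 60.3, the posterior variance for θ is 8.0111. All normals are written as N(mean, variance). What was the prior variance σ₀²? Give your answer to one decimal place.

Posterior precision equals prior precision plus data precision: 1/σ_n² = 1/σ₀² + n/σ².
So 1/σ₀² = 1/8.0111 − 7/60.3 = 0.124827 − 0.116086 = 0.008741.
Hence σ₀² = 1/0.008741 ≈ 114.4.

σ₀² = 114.4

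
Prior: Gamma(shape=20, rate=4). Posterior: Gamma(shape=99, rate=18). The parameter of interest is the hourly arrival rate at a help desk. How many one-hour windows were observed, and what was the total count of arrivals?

n = 14 one-hour windows with total 79 arrivals

A Gamma(α, β) prior (rate parametrization) on a Poisson rate with n observations summing to S gives posterior Gamma(α+S, β+n).
Matching: Σxᵢ = 99 − 20 = 79 and n = 18 − 4 = 14.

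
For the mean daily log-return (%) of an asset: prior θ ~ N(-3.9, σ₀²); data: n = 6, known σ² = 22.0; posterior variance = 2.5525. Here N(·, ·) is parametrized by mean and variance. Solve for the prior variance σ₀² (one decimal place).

Posterior precision equals prior precision plus data precision: 1/σ_n² = 1/σ₀² + n/σ².
So 1/σ₀² = 1/2.5525 − 6/22.0 = 0.391773 − 0.272727 = 0.119046.
Hence σ₀² = 1/0.119046 ≈ 8.4.

σ₀² = 8.4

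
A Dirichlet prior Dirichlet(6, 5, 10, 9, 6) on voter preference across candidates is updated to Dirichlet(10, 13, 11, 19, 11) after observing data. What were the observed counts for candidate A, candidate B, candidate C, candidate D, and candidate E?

counts (4, 8, 1, 10, 5)

For a Dirichlet(α) prior with multinomial counts c, the posterior is Dirichlet(α + c) componentwise.
Counts are posterior − prior componentwise: 10−6=4, 13−5=8, 11−10=1, 19−9=10, 11−6=5.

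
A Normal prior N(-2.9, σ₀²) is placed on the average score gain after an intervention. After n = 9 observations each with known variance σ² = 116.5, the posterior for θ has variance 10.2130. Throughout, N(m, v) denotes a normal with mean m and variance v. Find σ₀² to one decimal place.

Posterior precision equals prior precision plus data precision: 1/σ_n² = 1/σ₀² + n/σ².
So 1/σ₀² = 1/10.2130 − 9/116.5 = 0.097914 − 0.077253 = 0.020661.
Hence σ₀² = 1/0.020661 ≈ 48.4.

σ₀² = 48.4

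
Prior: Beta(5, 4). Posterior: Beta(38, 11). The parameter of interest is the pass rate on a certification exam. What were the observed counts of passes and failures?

33 passes and 7 failures

Beta is conjugate to the binomial likelihood: posterior = Beta(α+s, β+f).
So s = 38 − 5 = 33 and f = 11 − 4 = 7.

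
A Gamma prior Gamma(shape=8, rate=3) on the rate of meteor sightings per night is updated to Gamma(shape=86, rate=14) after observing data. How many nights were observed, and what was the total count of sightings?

n = 11 nights with total 78 sightings

A Gamma(α, β) prior (rate parametrization) on a Poisson rate with n observations summing to S gives posterior Gamma(α+S, β+n).
Matching: Σxᵢ = 86 − 8 = 78 and n = 14 − 3 = 11.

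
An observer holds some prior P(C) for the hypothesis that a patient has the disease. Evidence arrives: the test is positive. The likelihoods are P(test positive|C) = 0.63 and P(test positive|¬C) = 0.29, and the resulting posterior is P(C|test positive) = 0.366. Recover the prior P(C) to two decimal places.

Bayes' rule in odds form gives O(C|E) = O(C)·[P(E|C)/P(E|¬C)], hence O(C) = O(C|E)/LR.
Posterior odds = 0.366/(1−0.366) = 0.5773. LR = 0.63/0.29 = 2.1724.
Prior odds = 0.5773/2.1724 = 0.2657, so P(C) = 0.2657/(1+0.2657) ≈ 0.21.

P(C) = 0.21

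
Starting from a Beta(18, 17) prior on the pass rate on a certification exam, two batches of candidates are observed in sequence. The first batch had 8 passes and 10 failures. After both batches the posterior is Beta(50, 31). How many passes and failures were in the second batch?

24 passes and 4 failures

Because Beta–binomial updating is additive in the counts, the combined data contributed (α_post−α_prior, β_post−β_prior) successes and failures.
Total across both batches: 50−18=32 passes, 31−17=14 failures.
Subtract the first batch: 32−8=24 passes and 14−10=4 failures.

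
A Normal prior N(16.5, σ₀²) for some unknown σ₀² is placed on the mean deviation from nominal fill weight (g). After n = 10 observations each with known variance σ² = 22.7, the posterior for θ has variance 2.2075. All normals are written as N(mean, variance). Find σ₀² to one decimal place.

Posterior precision equals prior precision plus data precision: 1/σ_n² = 1/σ₀² + n/σ².
So 1/σ₀² = 1/2.2075 − 10/22.7 = 0.453001 − 0.440529 = 0.012472.
Hence σ₀² = 1/0.012472 ≈ 80.2.

σ₀² = 80.2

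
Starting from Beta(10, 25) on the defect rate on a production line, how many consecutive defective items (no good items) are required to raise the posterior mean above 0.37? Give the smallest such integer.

After k defective items and 0 good items the posterior is Beta(10+k, 25), with mean (10+k)/(10+25+k).
Set (10+k)/(35+k) > 0.37 and solve: k > (0.37·35 − 10)/(1 − 0.37) = 4.683.
The smallest integer exceeding 4.683 is 5, and checking k=5: (15)/(40) = 0.3750 > 0.37.

k = 5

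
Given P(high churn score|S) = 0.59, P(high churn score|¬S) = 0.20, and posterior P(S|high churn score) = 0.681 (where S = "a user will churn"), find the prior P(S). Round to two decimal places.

In odds form, posterior odds = prior odds × likelihood ratio, so prior odds = posterior odds ÷ LR.
Posterior odds = 0.681/(1−0.681) = 2.1348. LR = 0.59/0.20 = 2.9500.
Prior odds = 2.1348/2.9500 = 0.7237, so P(S) = 0.7237/(1+0.7237) ≈ 0.42.

P(S) = 0.42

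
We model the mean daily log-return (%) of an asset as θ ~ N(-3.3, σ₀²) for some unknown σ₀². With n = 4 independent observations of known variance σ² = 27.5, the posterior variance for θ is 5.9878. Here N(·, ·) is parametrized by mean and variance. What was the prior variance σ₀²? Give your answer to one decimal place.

Posterior precision equals prior precision plus data precision: 1/σ_n² = 1/σ₀² + n/σ².
So 1/σ₀² = 1/5.9878 − 4/27.5 = 0.167006 − 0.145455 = 0.021551.
Hence σ₀² = 1/0.021551 ≈ 46.4.

σ₀² = 46.4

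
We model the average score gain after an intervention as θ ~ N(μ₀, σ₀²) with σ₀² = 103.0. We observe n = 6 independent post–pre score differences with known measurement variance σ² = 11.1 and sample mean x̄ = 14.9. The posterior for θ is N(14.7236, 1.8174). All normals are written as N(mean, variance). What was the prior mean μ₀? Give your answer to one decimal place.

The posterior mean is a precision-weighted average: μ_n = (τ₀μ₀ + τ_data·x̄)/(τ₀+τ_data), with τ₀=1/σ₀² and τ_data=n/σ².
Here τ₀ = 1/103.0 = 0.009709 and τ_data = 6/11.1 = 0.540541, so τ_n = 0.550250.
Rearranging for μ₀: μ₀ = (μ_n·τ_n − τ_data·x̄)/τ₀ = (14.7236·0.550250 − 0.540541·14.9) / 0.009709 = 0.047600/0.009709 ≈ 4.9.

μ₀ = 4.9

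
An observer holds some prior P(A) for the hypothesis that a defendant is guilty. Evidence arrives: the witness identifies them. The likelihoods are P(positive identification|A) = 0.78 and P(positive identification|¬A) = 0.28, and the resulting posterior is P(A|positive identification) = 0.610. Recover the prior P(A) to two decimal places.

Bayes' rule in odds form gives O(A|E) = O(A)·[P(E|A)/P(E|¬A)], hence O(A) = O(A|E)/LR.
Posterior odds = 0.610/(1−0.610) = 1.5641. LR = 0.78/0.28 = 2.7857.
Prior odds = 1.5641/2.7857 = 0.5615, so P(A) = 0.5615/(1+0.5615) ≈ 0.36.

P(A) = 0.36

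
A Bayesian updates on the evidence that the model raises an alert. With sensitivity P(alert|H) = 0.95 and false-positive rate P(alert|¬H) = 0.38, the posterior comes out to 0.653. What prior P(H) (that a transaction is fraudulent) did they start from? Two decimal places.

P(H) = 0.43

Bayes' rule in odds form gives O(H|E) = O(H)·[P(E|H)/P(E|¬H)], hence O(H) = O(H|E)/LR.
Posterior odds = 0.653/(1−0.653) = 1.8818. LR = 0.95/0.38 = 2.5000.
Prior odds = 1.8818/2.5000 = 0.7527, so P(H) = 0.7527/(1+0.7527) ≈ 0.43.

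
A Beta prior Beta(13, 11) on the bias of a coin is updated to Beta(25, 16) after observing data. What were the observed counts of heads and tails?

Beta is conjugate to the binomial likelihood: posterior = Beta(α+s, β+f).
Match parameters: s=25−13=12, f=16−11=5.

12 heads and 5 tails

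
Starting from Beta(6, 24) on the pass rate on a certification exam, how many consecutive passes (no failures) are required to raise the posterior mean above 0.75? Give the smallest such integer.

k = 67

After k passes and 0 failures the posterior is Beta(6+k, 24), with mean (6+k)/(6+24+k).
Set (6+k)/(30+k) > 0.75 and solve: k > (0.75·30 − 6)/(1 − 0.75) = 66.000.
The smallest integer exceeding 66.000 is 67.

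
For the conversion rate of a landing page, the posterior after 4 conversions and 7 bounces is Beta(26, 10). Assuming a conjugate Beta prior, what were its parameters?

Beta(22, 3)

Under Beta–binomial conjugacy the posterior parameters are (α+s, β+f).
So α = 26 − 4 = 22 and β = 10 − 7 = 3.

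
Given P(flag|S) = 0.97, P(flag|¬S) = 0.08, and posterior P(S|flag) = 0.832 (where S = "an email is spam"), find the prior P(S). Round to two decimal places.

P(S) = 0.29

Bayes' rule in odds form gives O(S|E) = O(S)·[P(E|S)/P(E|¬S)], hence O(S) = O(S|E)/LR.
Posterior odds = 0.832/(1−0.832) = 4.9524. LR = 0.97/0.08 = 12.1250.
Prior odds = 4.9524/12.1250 = 0.4084, so P(S) = 0.4084/(1+0.4084) ≈ 0.29.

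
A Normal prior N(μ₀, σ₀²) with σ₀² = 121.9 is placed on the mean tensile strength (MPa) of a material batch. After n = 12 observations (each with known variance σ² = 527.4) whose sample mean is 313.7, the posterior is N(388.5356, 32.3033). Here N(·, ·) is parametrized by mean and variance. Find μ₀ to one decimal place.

With known observation variance, the Normal–Normal posterior has precision τ_n = τ₀ + n/σ² and mean μ_n = (τ₀μ₀ + (n/σ²)x̄)/τ_n.
Here τ₀ = 1/121.9 = 0.008203 and τ_data = 12/527.4 = 0.022753, so τ_n = 0.030956.
Rearranging for μ₀: μ₀ = (μ_n·τ_n − τ_data·x̄)/τ₀ = (388.5356·0.030956 − 0.022753·313.7) / 0.008203 = 4.889892/0.008203 ≈ 596.1.

μ₀ = 596.1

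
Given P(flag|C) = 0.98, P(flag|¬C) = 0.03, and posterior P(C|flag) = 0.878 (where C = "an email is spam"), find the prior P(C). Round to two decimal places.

P(C) = 0.18

Bayes' rule in odds form gives O(C|E) = O(C)·[P(E|C)/P(E|¬C)], hence O(C) = O(C|E)/LR.
Posterior odds = 0.878/(1−0.878) = 7.1967. LR = 0.98/0.03 = 32.6667.
Prior odds = 7.1967/32.6667 = 0.2203, so P(C) = 0.2203/(1+0.2203) ≈ 0.18.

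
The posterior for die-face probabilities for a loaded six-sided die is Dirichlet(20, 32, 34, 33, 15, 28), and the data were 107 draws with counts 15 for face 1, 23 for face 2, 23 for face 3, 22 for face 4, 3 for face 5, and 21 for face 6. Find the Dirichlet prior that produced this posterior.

Dirichlet(5, 9, 11, 11, 12, 7)

For a Dirichlet(α) prior with multinomial counts c, the posterior is Dirichlet(α + c) componentwise.
Subtract each count from the matching posterior parameter: 20−15=5, 32−23=9, 34−23=11, 33−22=11, 15−3=12, 28−21=7.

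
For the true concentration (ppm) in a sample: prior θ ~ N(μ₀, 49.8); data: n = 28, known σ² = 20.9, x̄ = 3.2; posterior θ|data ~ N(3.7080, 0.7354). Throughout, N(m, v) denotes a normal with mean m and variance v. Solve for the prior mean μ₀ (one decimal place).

μ₀ = 37.6

The posterior mean is a precision-weighted average: μ_n = (τ₀μ₀ + τ_data·x̄)/(τ₀+τ_data), with τ₀=1/σ₀² and τ_data=n/σ².
Here τ₀ = 1/49.8 = 0.020080 and τ_data = 28/20.9 = 1.339713, so τ_n = 1.359793.
Rearranging for μ₀: μ₀ = (μ_n·τ_n − τ_data·x̄)/τ₀ = (3.7080·1.359793 − 1.339713·3.2) / 0.020080 = 0.755031/0.020080 ≈ 37.6.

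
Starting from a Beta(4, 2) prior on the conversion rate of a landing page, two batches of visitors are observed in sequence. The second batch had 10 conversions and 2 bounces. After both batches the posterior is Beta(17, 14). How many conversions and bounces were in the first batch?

3 conversions and 10 bounces

Sequential conjugate updates are equivalent to a single update on the pooled data, so total successes = posterior α − prior α and total failures = posterior β − prior β.
Total across both batches: 17−4=13 conversions, 14−2=12 bounces.
Subtract the second batch: 13−10=3 conversions and 12−2=10 bounces.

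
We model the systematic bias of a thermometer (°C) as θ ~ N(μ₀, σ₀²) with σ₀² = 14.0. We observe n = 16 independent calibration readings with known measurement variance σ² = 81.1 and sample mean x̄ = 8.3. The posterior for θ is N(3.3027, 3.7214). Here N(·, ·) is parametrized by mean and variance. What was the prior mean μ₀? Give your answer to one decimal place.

The posterior mean is a precision-weighted average: μ_n = (τ₀μ₀ + τ_data·x̄)/(τ₀+τ_data), with τ₀=1/σ₀² and τ_data=n/σ².
Here τ₀ = 1/14.0 = 0.071429 and τ_data = 16/81.1 = 0.197287, so τ_n = 0.268716.
Rearranging for μ₀: μ₀ = (μ_n·τ_n − τ_data·x̄)/τ₀ = (3.3027·0.268716 − 0.197287·8.3) / 0.071429 = -0.749994/0.071429 ≈ -10.5.

μ₀ = -10.5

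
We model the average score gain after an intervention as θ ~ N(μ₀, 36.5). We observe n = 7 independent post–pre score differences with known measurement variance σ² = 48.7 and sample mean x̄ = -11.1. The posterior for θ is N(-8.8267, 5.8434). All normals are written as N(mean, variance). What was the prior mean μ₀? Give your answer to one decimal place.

With known observation variance, the Normal–Normal posterior has precision τ_n = τ₀ + n/σ² and mean μ_n = (τ₀μ₀ + (n/σ²)x̄)/τ_n.
Here τ₀ = 1/36.5 = 0.027397 and τ_data = 7/48.7 = 0.143737, so τ_n = 0.171134.
Rearranging for μ₀: μ₀ = (μ_n·τ_n − τ_data·x̄)/τ₀ = (-8.8267·0.171134 − 0.143737·-11.1) / 0.027397 = 0.084932/0.027397 ≈ 3.1.

μ₀ = 3.1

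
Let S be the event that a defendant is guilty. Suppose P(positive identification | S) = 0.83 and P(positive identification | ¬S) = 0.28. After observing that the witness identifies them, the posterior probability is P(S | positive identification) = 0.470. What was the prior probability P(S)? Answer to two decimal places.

In odds form, posterior odds = prior odds × likelihood ratio, so prior odds = posterior odds ÷ LR.
Posterior odds = 0.470/(1−0.470) = 0.8868. LR = 0.83/0.28 = 2.9643.
Prior odds = 0.8868/2.9643 = 0.2992, so P(S) = 0.2992/(1+0.2992) ≈ 0.23.

P(S) = 0.23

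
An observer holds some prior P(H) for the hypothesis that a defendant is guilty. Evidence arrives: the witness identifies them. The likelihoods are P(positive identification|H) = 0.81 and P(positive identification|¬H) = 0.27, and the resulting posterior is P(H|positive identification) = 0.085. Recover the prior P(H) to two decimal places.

In odds form, posterior odds = prior odds × likelihood ratio, so prior odds = posterior odds ÷ LR.
Posterior odds = 0.085/(1−0.085) = 0.0929. LR = 0.81/0.27 = 3.0000.
Prior odds = 0.0929/3.0000 = 0.0310, so P(H) = 0.0310/(1+0.0310) ≈ 0.03.

P(H) = 0.03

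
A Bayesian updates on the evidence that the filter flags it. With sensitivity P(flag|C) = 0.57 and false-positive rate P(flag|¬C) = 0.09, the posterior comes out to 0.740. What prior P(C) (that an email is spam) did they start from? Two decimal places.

In odds form, posterior odds = prior odds × likelihood ratio, so prior odds = posterior odds ÷ LR.
Posterior odds = 0.740/(1−0.740) = 2.8462. LR = 0.57/0.09 = 6.3333.
Prior odds = 2.8462/6.3333 = 0.4494, so P(C) = 0.4494/(1+0.4494) ≈ 0.31.

P(C) = 0.31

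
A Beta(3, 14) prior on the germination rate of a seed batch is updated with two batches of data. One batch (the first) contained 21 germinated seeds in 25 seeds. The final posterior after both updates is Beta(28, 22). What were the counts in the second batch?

Sequential conjugate updates are equivalent to a single update on the pooled data, so total successes = posterior α − prior α and total failures = posterior β − prior β.
Total across both batches: 28−3=25 germinated seeds, 22−14=8 non-germinating seeds.
Subtract the first batch: 25−21=4 germinated seeds and 8−4=4 non-germinating seeds.

4 germinated seeds and 4 non-germinating seeds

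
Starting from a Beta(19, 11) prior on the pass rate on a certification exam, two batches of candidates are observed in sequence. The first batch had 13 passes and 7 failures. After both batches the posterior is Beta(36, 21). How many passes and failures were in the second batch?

4 passes and 3 failures

Because Beta–binomial updating is additive in the counts, the combined data contributed (α_post−α_prior, β_post−β_prior) successes and failures.
Total across both batches: 36−19=17 passes, 21−11=10 failures.
Subtract the first batch: 17−13=4 passes and 10−7=3 failures.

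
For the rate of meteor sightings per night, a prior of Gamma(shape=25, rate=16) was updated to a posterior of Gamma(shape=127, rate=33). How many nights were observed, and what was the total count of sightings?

Gamma–Poisson conjugacy: posterior shape = α + Σxᵢ, posterior rate = β + n.
Matching: Σxᵢ = 127 − 25 = 102 and n = 33 − 16 = 17.

n = 17 nights with total 102 sightings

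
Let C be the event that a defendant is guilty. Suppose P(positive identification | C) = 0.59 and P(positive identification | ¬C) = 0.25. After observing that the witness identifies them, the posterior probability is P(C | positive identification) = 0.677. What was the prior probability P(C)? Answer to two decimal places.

In odds form, posterior odds = prior odds × likelihood ratio, so prior odds = posterior odds ÷ LR.
Posterior odds = 0.677/(1−0.677) = 2.0960. LR = 0.59/0.25 = 2.3600.
Prior odds = 2.0960/2.3600 = 0.8881, so P(C) = 0.8881/(1+0.8881) ≈ 0.47.

P(C) = 0.47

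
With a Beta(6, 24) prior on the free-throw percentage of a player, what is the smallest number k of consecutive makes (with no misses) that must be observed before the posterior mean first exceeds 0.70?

After k makes and 0 misses the posterior is Beta(6+k, 24), with mean (6+k)/(6+24+k).
Set (6+k)/(30+k) > 0.70 and solve: k > (0.70·30 − 6)/(1 − 0.70) = 50.000.
The smallest integer exceeding 50.000 is 51, and checking k=51: (57)/(81) = 0.7037 > 0.70.

k = 51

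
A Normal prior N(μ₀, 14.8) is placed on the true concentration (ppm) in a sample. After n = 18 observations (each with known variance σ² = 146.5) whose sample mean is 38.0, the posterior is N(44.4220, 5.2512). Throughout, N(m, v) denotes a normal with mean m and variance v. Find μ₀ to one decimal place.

μ₀ = 56.1

The posterior mean is a precision-weighted average: μ_n = (τ₀μ₀ + τ_data·x̄)/(τ₀+τ_data), with τ₀=1/σ₀² and τ_data=n/σ².
Here τ₀ = 1/14.8 = 0.067568 and τ_data = 18/146.5 = 0.122867, so τ_n = 0.190435.
Rearranging for μ₀: μ₀ = (μ_n·τ_n − τ_data·x̄)/τ₀ = (44.4220·0.190435 − 0.122867·38.0) / 0.067568 = 3.790558/0.067568 ≈ 56.1.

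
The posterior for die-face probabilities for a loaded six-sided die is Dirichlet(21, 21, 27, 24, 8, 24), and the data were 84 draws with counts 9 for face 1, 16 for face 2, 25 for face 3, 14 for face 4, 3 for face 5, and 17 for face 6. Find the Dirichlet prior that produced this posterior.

Dirichlet(12, 5, 2, 10, 5, 7)

For a Dirichlet(α) prior with multinomial counts c, the posterior is Dirichlet(α + c) componentwise.
Subtract each count from the matching posterior parameter: 21−9=12, 21−16=5, 27−25=2, 24−14=10, 8−3=5, 24−17=7.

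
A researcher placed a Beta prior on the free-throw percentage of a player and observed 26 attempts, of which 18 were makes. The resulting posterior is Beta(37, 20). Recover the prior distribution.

Beta(19, 12)

Beta is conjugate to the binomial likelihood: posterior = Beta(α+s, β+f).
Subtract the data counts: 37−18=19, 20−8=12.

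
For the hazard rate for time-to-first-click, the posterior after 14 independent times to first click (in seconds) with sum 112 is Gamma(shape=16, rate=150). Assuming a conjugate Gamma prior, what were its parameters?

For an exponential likelihood with a Gamma(α, β) prior on the rate, n observations with total T give posterior Gamma(α+n, β+T).
So α = 16 − 14 = 2 and β = 150 − 112 = 38.

Gamma(shape=2, rate=38)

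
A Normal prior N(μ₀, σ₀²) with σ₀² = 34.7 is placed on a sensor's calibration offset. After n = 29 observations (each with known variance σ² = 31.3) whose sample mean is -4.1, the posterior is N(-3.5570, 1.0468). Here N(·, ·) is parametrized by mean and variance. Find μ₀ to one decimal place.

μ₀ = 13.9

With known observation variance, the Normal–Normal posterior has precision τ_n = τ₀ + n/σ² and mean μ_n = (τ₀μ₀ + (n/σ²)x̄)/τ_n.
Here τ₀ = 1/34.7 = 0.028818 and τ_data = 29/31.3 = 0.926518, so τ_n = 0.955336.
Rearranging for μ₀: μ₀ = (μ_n·τ_n − τ_data·x̄)/τ₀ = (-3.5570·0.955336 − 0.926518·-4.1) / 0.028818 = 0.400594/0.028818 ≈ 13.9.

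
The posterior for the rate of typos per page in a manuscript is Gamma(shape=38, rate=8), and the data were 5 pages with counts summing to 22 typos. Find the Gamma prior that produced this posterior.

A Gamma(α, β) prior (rate parametrization) on a Poisson rate with n observations summing to S gives posterior Gamma(α+S, β+n).
So α = 38 − 22 = 16 and β = 8 − 5 = 3.

Gamma(shape=16, rate=3)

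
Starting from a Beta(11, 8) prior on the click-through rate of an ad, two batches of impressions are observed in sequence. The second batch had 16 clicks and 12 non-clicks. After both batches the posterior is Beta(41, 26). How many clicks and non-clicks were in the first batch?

14 clicks and 6 non-clicks

Because Beta–binomial updating is additive in the counts, the combined data contributed (α_post−α_prior, β_post−β_prior) successes and failures.
Total across both batches: 41−11=30 clicks, 26−8=18 non-clicks.
Subtract the second batch: 30−16=14 clicks and 18−12=6 non-clicks.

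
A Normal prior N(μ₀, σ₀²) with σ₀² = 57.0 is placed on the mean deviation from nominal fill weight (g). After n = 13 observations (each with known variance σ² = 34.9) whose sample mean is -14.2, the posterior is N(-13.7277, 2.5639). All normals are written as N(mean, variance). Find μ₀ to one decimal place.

μ₀ = -3.7

With known observation variance, the Normal–Normal posterior has precision τ_n = τ₀ + n/σ² and mean μ_n = (τ₀μ₀ + (n/σ²)x̄)/τ_n.
Here τ₀ = 1/57.0 = 0.017544 and τ_data = 13/34.9 = 0.372493, so τ_n = 0.390037.
Rearranging for μ₀: μ₀ = (μ_n·τ_n − τ_data·x̄)/τ₀ = (-13.7277·0.390037 − 0.372493·-14.2) / 0.017544 = -0.064910/0.017544 ≈ -3.7.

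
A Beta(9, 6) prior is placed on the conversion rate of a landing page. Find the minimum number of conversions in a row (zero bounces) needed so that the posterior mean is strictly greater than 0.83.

k = 21

After k conversions and 0 bounces the posterior is Beta(9+k, 6), with mean (9+k)/(9+6+k).
Set (9+k)/(15+k) > 0.83 and solve: k > (0.83·15 − 9)/(1 − 0.83) = 20.294.
The smallest integer exceeding 20.294 is 21, and checking k=21: (30)/(36) = 0.8333 > 0.83.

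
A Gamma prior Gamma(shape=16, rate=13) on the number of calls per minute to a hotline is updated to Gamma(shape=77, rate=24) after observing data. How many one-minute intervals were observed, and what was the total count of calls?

A Gamma(α, β) prior (rate parametrization) on a Poisson rate with n observations summing to S gives posterior Gamma(α+S, β+n).
Matching: Σxᵢ = 77 − 16 = 61 and n = 24 − 13 = 11.

n = 11 one-minute intervals with total 61 calls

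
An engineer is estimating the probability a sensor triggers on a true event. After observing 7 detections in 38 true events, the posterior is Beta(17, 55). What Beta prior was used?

Beta is conjugate to the binomial likelihood: posterior = Beta(a+s, b+f).
So a = 17 − 7 = 10 and b = 55 − 31 = 24.

Beta(10, 24)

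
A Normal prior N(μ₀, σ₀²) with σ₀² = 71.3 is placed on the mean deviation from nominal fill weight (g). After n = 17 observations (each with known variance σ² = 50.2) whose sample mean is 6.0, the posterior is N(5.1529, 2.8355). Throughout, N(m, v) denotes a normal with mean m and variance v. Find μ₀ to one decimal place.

μ₀ = -15.3

With known observation variance, the Normal–Normal posterior has precision τ_n = τ₀ + n/σ² and mean μ_n = (τ₀μ₀ + (n/σ²)x̄)/τ_n.
Here τ₀ = 1/71.3 = 0.014025 and τ_data = 17/50.2 = 0.338645, so τ_n = 0.352670.
Rearranging for μ₀: μ₀ = (μ_n·τ_n − τ_data·x̄)/τ₀ = (5.1529·0.352670 − 0.338645·6.0) / 0.014025 = -0.214597/0.014025 ≈ -15.3.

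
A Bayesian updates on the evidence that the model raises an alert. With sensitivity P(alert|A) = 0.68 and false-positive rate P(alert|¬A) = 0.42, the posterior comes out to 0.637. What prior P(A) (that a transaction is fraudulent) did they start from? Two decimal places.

P(A) = 0.52

In odds form, posterior odds = prior odds × likelihood ratio, so prior odds = posterior odds ÷ LR.
Posterior odds = 0.637/(1−0.637) = 1.7548. LR = 0.68/0.42 = 1.6190.
Prior odds = 1.7548/1.6190 = 1.0839, so P(A) = 1.0839/(1+1.0839) ≈ 0.52.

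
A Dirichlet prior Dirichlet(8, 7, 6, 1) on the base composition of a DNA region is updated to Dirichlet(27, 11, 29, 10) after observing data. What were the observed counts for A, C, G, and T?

For a Dirichlet(α) prior with multinomial counts c, the posterior is Dirichlet(α + c) componentwise.
Counts are posterior − prior componentwise: 27−8=19, 11−7=4, 29−6=23, 10−1=9.

counts (19, 4, 23, 9)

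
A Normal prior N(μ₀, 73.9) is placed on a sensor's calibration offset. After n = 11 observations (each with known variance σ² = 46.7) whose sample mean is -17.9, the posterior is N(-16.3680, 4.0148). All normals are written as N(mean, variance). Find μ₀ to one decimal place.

μ₀ = 10.3

With known observation variance, the Normal–Normal posterior has precision τ_n = τ₀ + n/σ² and mean μ_n = (τ₀μ₀ + (n/σ²)x̄)/τ_n.
Here τ₀ = 1/73.9 = 0.013532 and τ_data = 11/46.7 = 0.235546, so τ_n = 0.249078.
Rearranging for μ₀: μ₀ = (μ_n·τ_n − τ_data·x̄)/τ₀ = (-16.3680·0.249078 − 0.235546·-17.9) / 0.013532 = 0.139365/0.013532 ≈ 10.3.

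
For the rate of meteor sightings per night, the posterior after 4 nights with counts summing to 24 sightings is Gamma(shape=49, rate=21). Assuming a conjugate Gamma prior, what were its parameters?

Gamma(shape=25, rate=17)

A Gamma(α, β) prior (rate parametrization) on a Poisson rate with n observations summing to S gives posterior Gamma(α+S, β+n).
So α = 49 − 24 = 25 and β = 21 − 4 = 17.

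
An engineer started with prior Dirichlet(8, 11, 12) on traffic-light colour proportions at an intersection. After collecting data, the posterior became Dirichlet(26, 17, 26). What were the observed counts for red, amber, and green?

counts (18, 6, 14)

For a Dirichlet(α) prior with multinomial counts c, the posterior is Dirichlet(α + c) componentwise.
Counts are posterior − prior componentwise: 26−8=18, 17−11=6, 26−12=14.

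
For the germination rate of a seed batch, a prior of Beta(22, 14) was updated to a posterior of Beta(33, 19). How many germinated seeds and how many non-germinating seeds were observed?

11 germinated seeds and 5 non-germinating seeds

Beta is conjugate to the binomial likelihood: posterior = Beta(α+s, β+f).
Match parameters: s=33−22=11, f=19−14=5.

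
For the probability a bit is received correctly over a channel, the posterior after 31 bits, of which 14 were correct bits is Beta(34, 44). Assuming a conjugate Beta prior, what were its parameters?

Under Beta–binomial conjugacy the posterior parameters are (a+s, b+f).
So a = 34 − 14 = 20 and b = 44 − 17 = 27.

Beta(20, 27)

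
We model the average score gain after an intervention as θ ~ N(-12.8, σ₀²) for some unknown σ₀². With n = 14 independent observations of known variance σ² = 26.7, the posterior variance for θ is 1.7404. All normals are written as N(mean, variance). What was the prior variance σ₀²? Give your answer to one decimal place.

σ₀² = 19.9

Posterior precision equals prior precision plus data precision: 1/σ_n² = 1/σ₀² + n/σ².
So 1/σ₀² = 1/1.7404 − 14/26.7 = 0.574581 − 0.524345 = 0.050236.
Hence σ₀² = 1/0.050236 ≈ 19.9.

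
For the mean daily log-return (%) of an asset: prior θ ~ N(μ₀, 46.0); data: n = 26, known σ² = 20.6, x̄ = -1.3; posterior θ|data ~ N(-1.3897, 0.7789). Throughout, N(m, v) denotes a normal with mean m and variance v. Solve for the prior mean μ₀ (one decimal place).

With known observation variance, the Normal–Normal posterior has precision τ_n = τ₀ + n/σ² and mean μ_n = (τ₀μ₀ + (n/σ²)x̄)/τ_n.
Here τ₀ = 1/46.0 = 0.021739 and τ_data = 26/20.6 = 1.262136, so τ_n = 1.283875.
Rearranging for μ₀: μ₀ = (μ_n·τ_n − τ_data·x̄)/τ₀ = (-1.3897·1.283875 − 1.262136·-1.3) / 0.021739 = -0.143424/0.021739 ≈ -6.6.

μ₀ = -6.6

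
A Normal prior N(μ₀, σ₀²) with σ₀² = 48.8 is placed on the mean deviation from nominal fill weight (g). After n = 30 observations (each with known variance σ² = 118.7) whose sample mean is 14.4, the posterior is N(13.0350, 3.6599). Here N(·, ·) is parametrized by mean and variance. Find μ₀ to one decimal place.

The posterior mean is a precision-weighted average: μ_n = (τ₀μ₀ + τ_data·x̄)/(τ₀+τ_data), with τ₀=1/σ₀² and τ_data=n/σ².
Here τ₀ = 1/48.8 = 0.020492 and τ_data = 30/118.7 = 0.252738, so τ_n = 0.273230.
Rearranging for μ₀: μ₀ = (μ_n·τ_n − τ_data·x̄)/τ₀ = (13.0350·0.273230 − 0.252738·14.4) / 0.020492 = -0.077874/0.020492 ≈ -3.8.

μ₀ = -3.8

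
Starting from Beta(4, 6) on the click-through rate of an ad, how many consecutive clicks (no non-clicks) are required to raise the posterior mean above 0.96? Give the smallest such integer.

After k clicks and 0 non-clicks the posterior is Beta(4+k, 6), with mean (4+k)/(4+6+k).
Set (4+k)/(10+k) > 0.96 and solve: k > (0.96·10 − 4)/(1 − 0.96) = 140.000.
The smallest integer exceeding 140.000 is 141, and checking k=141: (145)/(151) = 0.9603 > 0.96.

k = 141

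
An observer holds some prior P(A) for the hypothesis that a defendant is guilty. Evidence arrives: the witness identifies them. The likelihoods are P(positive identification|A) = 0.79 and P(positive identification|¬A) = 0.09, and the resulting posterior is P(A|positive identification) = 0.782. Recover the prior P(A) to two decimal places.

P(A) = 0.29

Bayes' rule in odds form gives O(A|E) = O(A)·[P(E|A)/P(E|¬A)], hence O(A) = O(A|E)/LR.
Posterior odds = 0.782/(1−0.782) = 3.5872. LR = 0.79/0.09 = 8.7778.
Prior odds = 3.5872/8.7778 = 0.4087, so P(A) = 0.4087/(1+0.4087) ≈ 0.29.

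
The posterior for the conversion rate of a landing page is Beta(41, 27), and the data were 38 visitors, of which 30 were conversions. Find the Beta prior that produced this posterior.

Beta(11, 19)

Beta is conjugate to the binomial likelihood: posterior = Beta(a+s, b+f).
Subtract the data counts: 41−30=11, 27−8=19.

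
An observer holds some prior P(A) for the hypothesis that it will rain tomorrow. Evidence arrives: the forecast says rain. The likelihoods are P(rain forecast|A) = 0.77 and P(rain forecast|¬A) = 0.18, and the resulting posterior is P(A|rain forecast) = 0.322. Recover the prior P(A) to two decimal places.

P(A) = 0.10

In odds form, posterior odds = prior odds × likelihood ratio, so prior odds = posterior odds ÷ LR.
Posterior odds = 0.322/(1−0.322) = 0.4749. LR = 0.77/0.18 = 4.2778.
Prior odds = 0.4749/4.2778 = 0.1110, so P(A) = 0.1110/(1+0.1110) ≈ 0.10.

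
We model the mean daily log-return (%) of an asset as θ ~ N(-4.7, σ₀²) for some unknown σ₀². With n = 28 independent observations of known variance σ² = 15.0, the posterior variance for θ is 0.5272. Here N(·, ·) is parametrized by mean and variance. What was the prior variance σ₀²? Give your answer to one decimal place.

Posterior precision equals prior precision plus data precision: 1/σ_n² = 1/σ₀² + n/σ².
So 1/σ₀² = 1/0.5272 − 28/15.0 = 1.896813 − 1.866667 = 0.030146.
Hence σ₀² = 1/0.030146 ≈ 33.2.

σ₀² = 33.2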